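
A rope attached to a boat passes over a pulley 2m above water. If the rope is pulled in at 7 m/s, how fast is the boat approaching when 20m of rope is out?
70√11/33 ≈ 7.035 m/s

rope² = x² + 2²
x = √(20² - 2²) = 6√11
dx/dt = (rope/x) · d(rope)/dt = (20/(6√11)) · (-7) = -70√11/33 m/s
The boat approaches at 70√11/33 ≈ 7.035 m/s.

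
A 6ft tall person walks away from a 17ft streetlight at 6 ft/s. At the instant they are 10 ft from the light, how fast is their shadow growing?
36/11 ft/s

By similar triangles: 17/(x+s) = 6/s
Solving: s = 6x/11
ds/dt = 6/11 · dx/dt = 6/11 · 6 = 36/11 ft/s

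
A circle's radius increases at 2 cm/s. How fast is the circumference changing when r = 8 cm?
4π cm/s

C = 2πr
dC/dt = 2π · dr/dt = 2π · 2 = 4π cm/s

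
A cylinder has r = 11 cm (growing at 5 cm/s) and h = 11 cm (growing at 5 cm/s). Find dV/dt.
1815π cm³/s

V = πr²h
dV/dt = 2πrh·dr/dt + πr²·dh/dt
= 2π(11)(11)(5) + π(11)²(5)
= 1815π cm³/s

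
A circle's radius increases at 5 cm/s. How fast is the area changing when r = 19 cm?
190π cm²/s

A = πr²
dA/dt = 2πr · dr/dt = 2π(19)(5) = 190π cm²/s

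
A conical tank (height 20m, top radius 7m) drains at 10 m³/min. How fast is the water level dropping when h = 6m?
1000/(441π) ≈ 0.7218 m/min

r/h = 7/20, so r = (7/20)h
V = (1/3)πr²h = (1/3)π((7/20)h)²h = (49/1200)πh³
dV/dh = (49/400)πh²
dh/dt = (dV/dt)/(dV/dh) = -10/((49/400)π·6²) = -1000/(441π) m/min
The level is dropping at 1000/(441π) ≈ 0.7218 m/min.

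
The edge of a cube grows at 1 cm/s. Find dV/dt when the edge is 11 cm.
363 cm³/s

V = s³
dV/dt = 3s² · ds/dt = 3·11²·1 = 363 cm³/s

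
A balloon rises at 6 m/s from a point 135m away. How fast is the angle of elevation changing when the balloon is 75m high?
0.033962 rad/s

tan(θ) = y/135
sec²(θ) · dθ/dt = (1/135) · dy/dt
dθ/dt = cos²(θ)/135 · 6 = 135/(135² + 75²) · 6
dθ/dt = 0.033962 rad/s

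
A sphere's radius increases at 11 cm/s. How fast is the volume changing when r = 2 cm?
176π cm³/s

V = (4/3)πr³
dV/dt = dV/dr · dr/dt = 4πr² · 11
At r = 2: dV/dt = 176π cm³/s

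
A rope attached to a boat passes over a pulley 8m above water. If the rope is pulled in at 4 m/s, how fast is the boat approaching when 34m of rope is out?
68√273/273 ≈ 4.116 m/s

rope² = x² + 8²
x = √(34² - 8²) = 2√273
dx/dt = (rope/x) · d(rope)/dt = (34/(2√273)) · (-4) = -68√273/273 m/s
The boat approaches at 68√273/273 ≈ 4.116 m/s.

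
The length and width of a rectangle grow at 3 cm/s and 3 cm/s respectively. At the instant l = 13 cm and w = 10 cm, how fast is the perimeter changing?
12 cm/s

P = 2(l + w)
dP/dt = 2(dl/dt + dw/dt) = 2(3 + 3) = 12 cm/s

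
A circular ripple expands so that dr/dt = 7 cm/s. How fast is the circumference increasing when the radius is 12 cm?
14π cm/s

C = 2πr
dC/dt = 2π · dr/dt = 2π · 7 = 14π cm/s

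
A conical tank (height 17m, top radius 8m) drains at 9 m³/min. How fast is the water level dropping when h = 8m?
2601/(4096π) ≈ 0.2021 m/min

r/h = 8/17, so r = (8/17)h
V = (1/3)πr²h = (1/3)π((8/17)h)²h = (64/867)πh³
dV/dh = (64/289)πh²
dh/dt = (dV/dt)/(dV/dh) = -9/((64/289)π·8²) = -2601/(4096π) m/min
The level is dropping at 2601/(4096π) ≈ 0.2021 m/min.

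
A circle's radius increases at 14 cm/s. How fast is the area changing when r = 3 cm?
84π cm²/s

A = πr²
dA/dt = 2πr · dr/dt = 2π(3)(14) = 84π cm²/s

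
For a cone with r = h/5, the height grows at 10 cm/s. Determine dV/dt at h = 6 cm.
72π/5 cm³/s

V = (1/3)π(h/5)²h = πh³/75
dV/dt = πh²/25 · 10
At h = 6: dV/dt = 72π/5 cm³/s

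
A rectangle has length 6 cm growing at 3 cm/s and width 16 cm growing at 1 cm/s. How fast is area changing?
54 cm²/s

A = lw
dA/dt = w·dl/dt + l·dw/dt = 16·3 + 6·1 = 54 cm²/s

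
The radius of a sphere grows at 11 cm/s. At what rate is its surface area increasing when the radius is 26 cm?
2288π cm²/s

S = 4πr²
dS/dt = dS/dr · dr/dt = 8πr · 11
At r = 26: dS/dt = 2288π cm²/s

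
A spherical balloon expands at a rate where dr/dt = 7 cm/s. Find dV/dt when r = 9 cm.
2268π cm³/s

V = (4/3)πr³
dV/dt = dV/dr · dr/dt = 4πr² · 7
At r = 9: dV/dt = 2268π cm³/s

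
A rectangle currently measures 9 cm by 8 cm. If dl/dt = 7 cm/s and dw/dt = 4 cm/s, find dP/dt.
22 cm/s

P = 2(l + w)
dP/dt = 2(dl/dt + dw/dt) = 2(7 + 4) = 22 cm/s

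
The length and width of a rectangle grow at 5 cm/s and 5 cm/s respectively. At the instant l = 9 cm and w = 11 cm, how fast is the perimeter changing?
20 cm/s

P = 2(l + w)
dP/dt = 2(dl/dt + dw/dt) = 2(5 + 5) = 20 cm/s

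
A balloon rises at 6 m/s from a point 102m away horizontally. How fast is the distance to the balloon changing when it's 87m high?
174√1997/1997 ≈ 3.894 m/s

z² = 102² + y²
z = √(102² + 87²) = 3√1997
dz/dt = y/z · dy/dt = 87/(3√1997) · 6 = 174√1997/1997 ≈ 3.894 m/s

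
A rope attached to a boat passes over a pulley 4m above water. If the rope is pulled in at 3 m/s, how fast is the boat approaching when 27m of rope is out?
81√713/713 ≈ 3.033 m/s

rope² = x² + 4²
x = √(27² - 4²) = √713
dx/dt = (rope/x) · d(rope)/dt = (27/√713) · (-3) = -81√713/713 m/s
The boat approaches at 81√713/713 ≈ 3.033 m/s.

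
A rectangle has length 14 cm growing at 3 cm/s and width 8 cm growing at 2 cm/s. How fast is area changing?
52 cm²/s

A = lw
dA/dt = w·dl/dt + l·dw/dt = 8·3 + 14·2 = 52 cm²/s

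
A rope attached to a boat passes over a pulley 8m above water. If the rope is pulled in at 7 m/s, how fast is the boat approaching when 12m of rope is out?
21√5/5 ≈ 9.391 m/s

rope² = x² + 8²
x = √(12² - 8²) = 4√5
dx/dt = (rope/x) · d(rope)/dt = (12/(4√5)) · (-7) = -21√5/5 m/s
The boat approaches at 21√5/5 ≈ 9.391 m/s.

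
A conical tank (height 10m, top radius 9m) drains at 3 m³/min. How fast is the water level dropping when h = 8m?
25/(432π) ≈ 0.01842 m/min

r/h = 9/10, so r = (9/10)h
V = (1/3)πr²h = (1/3)π((9/10)h)²h = (27/100)πh³
dV/dh = (81/100)πh²
dh/dt = (dV/dt)/(dV/dh) = -3/((81/100)π·8²) = -25/(432π) m/min
The level is dropping at 25/(432π) ≈ 0.01842 m/min.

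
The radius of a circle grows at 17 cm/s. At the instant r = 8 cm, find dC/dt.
34π cm/s

C = 2πr
dC/dt = 2π · dr/dt = 2π · 17 = 34π cm/s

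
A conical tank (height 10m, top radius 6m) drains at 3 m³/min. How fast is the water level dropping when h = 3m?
25/(27π) ≈ 0.2947 m/min

r/h = 6/10, so r = (3/5)h
V = (1/3)πr²h = (1/3)π((3/5)h)²h = (3/25)πh³
dV/dh = (9/25)πh²
dh/dt = (dV/dt)/(dV/dh) = -3/((9/25)π·3²) = -25/(27π) m/min
The level is dropping at 25/(27π) ≈ 0.2947 m/min.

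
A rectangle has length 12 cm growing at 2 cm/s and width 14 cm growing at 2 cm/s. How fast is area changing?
52 cm²/s

A = lw
dA/dt = w·dl/dt + l·dw/dt = 14·2 + 12·2 = 52 cm²/s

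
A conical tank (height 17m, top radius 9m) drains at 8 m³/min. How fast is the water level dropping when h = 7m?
2312/(3969π) ≈ 0.1854 m/min

r/h = 9/17, so r = (9/17)h
V = (1/3)πr²h = (1/3)π((9/17)h)²h = (27/289)πh³
dV/dh = (81/289)πh²
dh/dt = (dV/dt)/(dV/dh) = -8/((81/289)π·7²) = -2312/(3969π) m/min
The level is dropping at 2312/(3969π) ≈ 0.1854 m/min.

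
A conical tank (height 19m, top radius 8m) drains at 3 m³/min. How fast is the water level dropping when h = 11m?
1083/(7744π) ≈ 0.04452 m/min

r/h = 8/19, so r = (8/19)h
V = (1/3)πr²h = (1/3)π((8/19)h)²h = (64/1083)πh³
dV/dh = (64/361)πh²
dh/dt = (dV/dt)/(dV/dh) = -3/((64/361)π·11²) = -1083/(7744π) m/min
The level is dropping at 1083/(7744π) ≈ 0.04452 m/min.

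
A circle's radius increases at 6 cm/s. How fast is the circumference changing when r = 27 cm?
12π cm/s

C = 2πr
dC/dt = 2π · dr/dt = 2π · 6 = 12π cm/s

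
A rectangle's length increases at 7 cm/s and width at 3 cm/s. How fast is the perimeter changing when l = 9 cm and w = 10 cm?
20 cm/s

P = 2(l + w)
dP/dt = 2(dl/dt + dw/dt) = 2(7 + 3) = 20 cm/s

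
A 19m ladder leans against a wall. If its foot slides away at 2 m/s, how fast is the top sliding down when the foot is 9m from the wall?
9√70/70 ≈ 1.076 m/s

x² + y² = 19²
2x·dx/dt + 2y·dy/dt = 0
dy/dt = -x/y · dx/dt = -9/(2√70) · 2 = -9√70/70 m/s
The top is descending at 9√70/70 ≈ 1.076 m/s.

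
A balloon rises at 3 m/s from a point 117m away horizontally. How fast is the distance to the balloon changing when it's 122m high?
366√28573/28573 ≈ 2.165 m/s

z² = 117² + y²
z = √(117² + 122²) = √28573
dz/dt = y/z · dy/dt = 122/√28573 · 3 = 366√28573/28573 ≈ 2.165 m/s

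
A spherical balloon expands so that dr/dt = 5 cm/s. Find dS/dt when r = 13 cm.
520π cm²/s

S = 4πr²
dS/dt = dS/dr · dr/dt = 8πr · 5
At r = 13: dS/dt = 520π cm²/s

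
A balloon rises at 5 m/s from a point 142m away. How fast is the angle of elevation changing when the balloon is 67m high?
0.0288 rad/s

tan(θ) = y/142
sec²(θ) · dθ/dt = (1/142) · dy/dt
dθ/dt = cos²(θ)/142 · 5 = 142/(142² + 67²) · 5
dθ/dt = 0.0288 rad/s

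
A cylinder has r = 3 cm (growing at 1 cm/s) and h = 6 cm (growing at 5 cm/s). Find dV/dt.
81π cm³/s

V = πr²h
dV/dt = 2πrh·dr/dt + πr²·dh/dt
= 2π(3)(6)(1) + π(3)²(5)
= 81π cm³/s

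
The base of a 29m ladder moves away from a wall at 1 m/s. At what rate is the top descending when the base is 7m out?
7√22/132 ≈ 0.2487 m/s

x² + y² = 29²
2x·dx/dt + 2y·dy/dt = 0
dy/dt = -x/y · dx/dt = -7/(6√22) · 1 = -7√22/132 m/s
The top is descending at 7√22/132 ≈ 0.2487 m/s.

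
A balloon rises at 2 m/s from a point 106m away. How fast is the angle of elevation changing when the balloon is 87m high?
0.011274 rad/s

tan(θ) = y/106
sec²(θ) · dθ/dt = (1/106) · dy/dt
dθ/dt = cos²(θ)/106 · 2 = 106/(106² + 87²) · 2
dθ/dt = 0.011274 rad/s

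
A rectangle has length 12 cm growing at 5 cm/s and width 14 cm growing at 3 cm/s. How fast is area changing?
106 cm²/s

A = lw
dA/dt = w·dl/dt + l·dw/dt = 14·5 + 12·3 = 106 cm²/s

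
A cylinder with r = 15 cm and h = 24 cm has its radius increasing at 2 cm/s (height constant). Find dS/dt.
216π cm²/s

S = 2πrh + 2πr² (lateral + bases)
dS/dt = (2πh + 4πr)·dr/dt = (2π·24 + 4π·15)·2
= 216π cm²/s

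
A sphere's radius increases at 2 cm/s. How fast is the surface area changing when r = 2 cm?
32π cm²/s

S = 4πr²
dS/dt = dS/dr · dr/dt = 8πr · 2
At r = 2: dS/dt = 32π cm²/s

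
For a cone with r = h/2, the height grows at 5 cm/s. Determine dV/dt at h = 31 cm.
4805π/4 cm³/s

V = (1/3)π(h/2)²h = πh³/12
dV/dt = πh²/4 · 5
At h = 31: dV/dt = 4805π/4 cm³/s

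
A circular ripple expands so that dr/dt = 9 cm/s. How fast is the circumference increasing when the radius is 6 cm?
18π cm/s

C = 2πr
dC/dt = 2π · dr/dt = 2π · 9 = 18π cm/s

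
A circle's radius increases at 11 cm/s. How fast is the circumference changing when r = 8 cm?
22π cm/s

C = 2πr
dC/dt = 2π · dr/dt = 2π · 11 = 22π cm/s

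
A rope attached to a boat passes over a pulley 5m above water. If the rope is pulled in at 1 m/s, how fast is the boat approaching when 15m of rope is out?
3√2/4 ≈ 1.061 m/s

rope² = x² + 5²
x = √(15² - 5²) = 10√2
dx/dt = (rope/x) · d(rope)/dt = (15/(10√2)) · (-1) = -3√2/4 m/s
The boat approaches at 3√2/4 ≈ 1.061 m/s.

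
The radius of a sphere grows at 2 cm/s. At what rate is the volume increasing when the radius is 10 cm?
800π cm³/s

V = (4/3)πr³
dV/dt = dV/dr · dr/dt = 4πr² · 2
At r = 10: dV/dt = 800π cm³/s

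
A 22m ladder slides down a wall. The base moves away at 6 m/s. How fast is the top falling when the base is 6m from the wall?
9√7/14 ≈ 1.701 m/s

x² + y² = 22²
2x·dx/dt + 2y·dy/dt = 0
dy/dt = -x/y · dx/dt = -6/(8√7) · 6 = -9√7/14 m/s
The top is descending at 9√7/14 ≈ 1.701 m/s.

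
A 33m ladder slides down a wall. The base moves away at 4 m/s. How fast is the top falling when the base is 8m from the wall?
32√41/205 ≈ 0.9995 m/s

x² + y² = 33²
2x·dx/dt + 2y·dy/dt = 0
dy/dt = -x/y · dx/dt = -8/(5√41) · 4 = -32√41/205 m/s
The top is descending at 32√41/205 ≈ 0.9995 m/s.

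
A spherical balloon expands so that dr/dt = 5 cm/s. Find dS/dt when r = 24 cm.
960π cm²/s

S = 4πr²
dS/dt = dS/dr · dr/dt = 8πr · 5
At r = 24: dS/dt = 960π cm²/s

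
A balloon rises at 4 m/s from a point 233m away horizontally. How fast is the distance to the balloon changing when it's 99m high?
198√64090/32045 ≈ 1.564 m/s

z² = 233² + y²
z = √(233² + 99²) = √64090
dz/dt = y/z · dy/dt = 99/√64090 · 4 = 198√64090/32045 ≈ 1.564 m/s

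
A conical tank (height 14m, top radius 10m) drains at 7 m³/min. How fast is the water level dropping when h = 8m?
343/(1600π) ≈ 0.06824 m/min

r/h = 10/14, so r = (5/7)h
V = (1/3)πr²h = (1/3)π((5/7)h)²h = (25/147)πh³
dV/dh = (25/49)πh²
dh/dt = (dV/dt)/(dV/dh) = -7/((25/49)π·8²) = -343/(1600π) m/min
The level is dropping at 343/(1600π) ≈ 0.06824 m/min.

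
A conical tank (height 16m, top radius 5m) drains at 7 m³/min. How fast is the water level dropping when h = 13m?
1792/(4225π) ≈ 0.135 m/min

r/h = 5/16, so r = (5/16)h
V = (1/3)πr²h = (1/3)π((5/16)h)²h = (25/768)πh³
dV/dh = (25/256)πh²
dh/dt = (dV/dt)/(dV/dh) = -7/((25/256)π·13²) = -1792/(4225π) m/min
The level is dropping at 1792/(4225π) ≈ 0.135 m/min.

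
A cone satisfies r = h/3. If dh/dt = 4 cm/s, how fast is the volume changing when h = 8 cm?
256π/9 cm³/s

V = (1/3)π(h/3)²h = πh³/27
dV/dt = πh²/9 · 4
At h = 8: dV/dt = 256π/9 cm³/s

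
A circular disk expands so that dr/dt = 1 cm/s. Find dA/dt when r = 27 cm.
54π cm²/s

A = πr²
dA/dt = 2πr · dr/dt = 2π(27)(1) = 54π cm²/s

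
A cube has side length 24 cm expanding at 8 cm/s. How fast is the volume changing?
13824 cm³/s

V = s³
dV/dt = 3s² · ds/dt = 3·24²·8 = 13824 cm³/s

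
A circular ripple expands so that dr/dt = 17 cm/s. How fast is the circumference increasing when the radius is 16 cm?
34π cm/s

C = 2πr
dC/dt = 2π · dr/dt = 2π · 17 = 34π cm/s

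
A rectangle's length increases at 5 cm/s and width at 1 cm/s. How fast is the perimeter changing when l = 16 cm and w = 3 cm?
12 cm/s

P = 2(l + w)
dP/dt = 2(dl/dt + dw/dt) = 2(5 + 1) = 12 cm/s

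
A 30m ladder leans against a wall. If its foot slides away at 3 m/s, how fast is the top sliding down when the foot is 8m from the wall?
12√209/209 ≈ 0.8301 m/s

x² + y² = 30²
2x·dx/dt + 2y·dy/dt = 0
dy/dt = -x/y · dx/dt = -8/(2√209) · 3 = -12√209/209 m/s
The top is descending at 12√209/209 ≈ 0.8301 m/s.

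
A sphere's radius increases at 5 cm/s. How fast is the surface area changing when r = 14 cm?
560π cm²/s

S = 4πr²
dS/dt = dS/dr · dr/dt = 8πr · 5
At r = 14: dS/dt = 560π cm²/s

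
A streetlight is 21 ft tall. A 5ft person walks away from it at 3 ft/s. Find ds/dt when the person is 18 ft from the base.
15/16 ft/s

By similar triangles: 21/(x+s) = 5/s
Solving: s = 5x/16
ds/dt = 5/16 · dx/dt = 5/16 · 3 = 15/16 ft/s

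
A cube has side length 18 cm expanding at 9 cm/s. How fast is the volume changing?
8748 cm³/s

V = s³
dV/dt = 3s² · ds/dt = 3·18²·9 = 8748 cm³/s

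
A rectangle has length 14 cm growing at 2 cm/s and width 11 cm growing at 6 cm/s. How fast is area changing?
106 cm²/s

A = lw
dA/dt = w·dl/dt + l·dw/dt = 11·2 + 14·6 = 106 cm²/s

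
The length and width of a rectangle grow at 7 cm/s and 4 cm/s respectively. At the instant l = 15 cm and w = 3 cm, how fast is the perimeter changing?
22 cm/s

P = 2(l + w)
dP/dt = 2(dl/dt + dw/dt) = 2(7 + 4) = 22 cm/s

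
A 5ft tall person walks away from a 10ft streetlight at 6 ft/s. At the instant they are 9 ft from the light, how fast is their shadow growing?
6 ft/s

By similar triangles: 10/(x+s) = 5/s
Solving: s = 5x/5
ds/dt = 5/5 · dx/dt = 1 · 6 = 6 ft/s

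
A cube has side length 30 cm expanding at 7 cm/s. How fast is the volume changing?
18900 cm³/s

V = s³
dV/dt = 3s² · ds/dt = 3·30²·7 = 18900 cm³/s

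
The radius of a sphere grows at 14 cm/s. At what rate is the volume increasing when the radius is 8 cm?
3584π cm³/s

V = (4/3)πr³
dV/dt = dV/dr · dr/dt = 4πr² · 14
At r = 8: dV/dt = 3584π cm³/s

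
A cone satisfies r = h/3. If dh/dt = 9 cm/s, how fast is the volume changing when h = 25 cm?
625π cm³/s

V = (1/3)π(h/3)²h = πh³/27
dV/dt = πh²/9 · 9
At h = 25: dV/dt = 625π cm³/s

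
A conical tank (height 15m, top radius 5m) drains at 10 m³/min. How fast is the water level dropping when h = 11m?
90/(121π) ≈ 0.2368 m/min

r/h = 5/15, so r = (1/3)h
V = (1/3)πr²h = (1/3)π((1/3)h)²h = (1/27)πh³
dV/dh = (1/9)πh²
dh/dt = (dV/dt)/(dV/dh) = -10/((1/9)π·11²) = -90/(121π) m/min
The level is dropping at 90/(121π) ≈ 0.2368 m/min.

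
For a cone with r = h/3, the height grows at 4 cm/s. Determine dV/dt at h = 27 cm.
324π cm³/s

V = (1/3)π(h/3)²h = πh³/27
dV/dt = πh²/9 · 4
At h = 27: dV/dt = 324π cm³/s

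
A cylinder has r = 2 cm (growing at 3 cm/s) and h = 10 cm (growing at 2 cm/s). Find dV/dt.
128π cm³/s

V = πr²h
dV/dt = 2πrh·dr/dt + πr²·dh/dt
= 2π(2)(10)(3) + π(2)²(2)
= 128π cm³/s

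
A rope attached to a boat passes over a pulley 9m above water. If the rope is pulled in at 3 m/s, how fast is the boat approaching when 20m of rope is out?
60√319/319 ≈ 3.359 m/s

rope² = x² + 9²
x = √(20² - 9²) = √319
dx/dt = (rope/x) · d(rope)/dt = (20/√319) · (-3) = -60√319/319 m/s
The boat approaches at 60√319/319 ≈ 3.359 m/s.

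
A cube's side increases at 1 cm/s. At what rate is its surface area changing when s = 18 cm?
216 cm²/s

A = 6s²
dA/dt = 12s · ds/dt = 12·18·1 = 216 cm²/s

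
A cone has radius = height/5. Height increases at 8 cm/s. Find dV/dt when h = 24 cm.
4608π/25 cm³/s

V = (1/3)π(h/5)²h = πh³/75
dV/dt = πh²/25 · 8
At h = 24: dV/dt = 4608π/25 cm³/s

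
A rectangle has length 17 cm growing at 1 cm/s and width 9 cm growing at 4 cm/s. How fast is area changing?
77 cm²/s

A = lw
dA/dt = w·dl/dt + l·dw/dt = 9·1 + 17·4 = 77 cm²/s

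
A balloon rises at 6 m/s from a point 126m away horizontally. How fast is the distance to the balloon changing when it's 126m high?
3√2 ≈ 4.243 m/s

z² = 126² + y²
z = √(126² + 126²) = 126√2
dz/dt = y/z · dy/dt = 126/(126√2) · 6 = 3√2 ≈ 4.243 m/s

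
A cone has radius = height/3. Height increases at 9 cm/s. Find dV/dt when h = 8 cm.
64π cm³/s

V = (1/3)π(h/3)²h = πh³/27
dV/dt = πh²/9 · 9
At h = 8: dV/dt = 64π cm³/s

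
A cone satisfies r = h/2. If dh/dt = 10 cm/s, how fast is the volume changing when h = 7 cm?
245π/2 cm³/s

V = (1/3)π(h/2)²h = πh³/12
dV/dt = πh²/4 · 10
At h = 7: dV/dt = 245π/2 cm³/s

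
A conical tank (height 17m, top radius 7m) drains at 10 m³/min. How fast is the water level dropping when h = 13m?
2890/(8281π) ≈ 0.1111 m/min

r/h = 7/17, so r = (7/17)h
V = (1/3)πr²h = (1/3)π((7/17)h)²h = (49/867)πh³
dV/dh = (49/289)πh²
dh/dt = (dV/dt)/(dV/dh) = -10/((49/289)π·13²) = -2890/(8281π) m/min
The level is dropping at 2890/(8281π) ≈ 0.1111 m/min.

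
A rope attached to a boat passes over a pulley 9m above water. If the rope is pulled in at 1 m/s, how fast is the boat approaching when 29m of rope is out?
29√190/380 ≈ 1.052 m/s

rope² = x² + 9²
x = √(29² - 9²) = 2√190
dx/dt = (rope/x) · d(rope)/dt = (29/(2√190)) · (-1) = -29√190/380 m/s
The boat approaches at 29√190/380 ≈ 1.052 m/s.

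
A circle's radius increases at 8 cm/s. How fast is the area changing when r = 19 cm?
304π cm²/s

A = πr²
dA/dt = 2πr · dr/dt = 2π(19)(8) = 304π cm²/s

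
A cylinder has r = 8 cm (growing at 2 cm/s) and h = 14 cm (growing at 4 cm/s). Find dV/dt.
704π cm³/s

V = πr²h
dV/dt = 2πrh·dr/dt + πr²·dh/dt
= 2π(8)(14)(2) + π(8)²(4)
= 704π cm³/s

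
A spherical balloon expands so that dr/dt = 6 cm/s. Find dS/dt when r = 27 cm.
1296π cm²/s

S = 4πr²
dS/dt = dS/dr · dr/dt = 8πr · 6
At r = 27: dS/dt = 1296π cm²/s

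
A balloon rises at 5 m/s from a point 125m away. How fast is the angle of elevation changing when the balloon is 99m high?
0.024581 rad/s

tan(θ) = y/125
sec²(θ) · dθ/dt = (1/125) · dy/dt
dθ/dt = cos²(θ)/125 · 5 = 125/(125² + 99²) · 5
dθ/dt = 0.024581 rad/s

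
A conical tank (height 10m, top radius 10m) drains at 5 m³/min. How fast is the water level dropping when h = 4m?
5/(16π) ≈ 0.09947 m/min

r/h = 10/10, so r = h
V = (1/3)πr²h = (1/3)π(h)²h = (1/3)πh³
dV/dh = πh²
dh/dt = (dV/dt)/(dV/dh) = -5/(π·4²) = -5/(16π) m/min
The level is dropping at 5/(16π) ≈ 0.09947 m/min.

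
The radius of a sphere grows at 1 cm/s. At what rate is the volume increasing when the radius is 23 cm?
2116π cm³/s

V = (4/3)πr³
dV/dt = dV/dr · dr/dt = 4πr² · 1
At r = 23: dV/dt = 2116π cm³/s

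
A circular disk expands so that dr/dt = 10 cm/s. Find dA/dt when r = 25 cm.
500π cm²/s

A = πr²
dA/dt = 2πr · dr/dt = 2π(25)(10) = 500π cm²/s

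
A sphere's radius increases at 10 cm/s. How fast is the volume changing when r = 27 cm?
29160π cm³/s

V = (4/3)πr³
dV/dt = dV/dr · dr/dt = 4πr² · 10
At r = 27: dV/dt = 29160π cm³/s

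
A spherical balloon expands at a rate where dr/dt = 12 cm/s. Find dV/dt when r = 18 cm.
15552π cm³/s

V = (4/3)πr³
dV/dt = dV/dr · dr/dt = 4πr² · 12
At r = 18: dV/dt = 15552π cm³/s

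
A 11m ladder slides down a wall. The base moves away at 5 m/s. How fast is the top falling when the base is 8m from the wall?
40√57/57 ≈ 5.298 m/s

x² + y² = 11²
2x·dx/dt + 2y·dy/dt = 0
dy/dt = -x/y · dx/dt = -8/√57 · 5 = -40√57/57 m/s
The top is descending at 40√57/57 ≈ 5.298 m/s.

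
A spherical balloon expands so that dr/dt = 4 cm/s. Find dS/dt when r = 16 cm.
512π cm²/s

S = 4πr²
dS/dt = dS/dr · dr/dt = 8πr · 4
At r = 16: dS/dt = 512π cm²/s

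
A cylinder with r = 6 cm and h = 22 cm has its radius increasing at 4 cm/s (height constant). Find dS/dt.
272π cm²/s

S = 2πrh + 2πr² (lateral + bases)
dS/dt = (2πh + 4πr)·dr/dt = (2π·22 + 4π·6)·4
= 272π cm²/s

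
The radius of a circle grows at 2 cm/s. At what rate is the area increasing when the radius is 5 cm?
20π cm²/s

A = πr²
dA/dt = 2πr · dr/dt = 2π(5)(2) = 20π cm²/s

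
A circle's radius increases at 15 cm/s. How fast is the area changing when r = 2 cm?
60π cm²/s

A = πr²
dA/dt = 2πr · dr/dt = 2π(2)(15) = 60π cm²/s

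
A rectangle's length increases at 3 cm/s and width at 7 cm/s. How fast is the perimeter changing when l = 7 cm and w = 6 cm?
20 cm/s

P = 2(l + w)
dP/dt = 2(dl/dt + dw/dt) = 2(3 + 7) = 20 cm/s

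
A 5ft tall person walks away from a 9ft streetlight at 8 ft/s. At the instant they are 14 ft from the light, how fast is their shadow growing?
10 ft/s

By similar triangles: 9/(x+s) = 5/s
Solving: s = 5x/4
ds/dt = 5/4 · dx/dt = 5/4 · 8 = 10 ft/s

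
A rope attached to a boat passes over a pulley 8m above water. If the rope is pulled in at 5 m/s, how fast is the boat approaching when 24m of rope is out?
15√2/4 ≈ 5.303 m/s

rope² = x² + 8²
x = √(24² - 8²) = 16√2
dx/dt = (rope/x) · d(rope)/dt = (24/(16√2)) · (-5) = -15√2/4 m/s
The boat approaches at 15√2/4 ≈ 5.303 m/s.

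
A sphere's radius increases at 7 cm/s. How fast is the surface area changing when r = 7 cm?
392π cm²/s

S = 4πr²
dS/dt = dS/dr · dr/dt = 8πr · 7
At r = 7: dS/dt = 392π cm²/s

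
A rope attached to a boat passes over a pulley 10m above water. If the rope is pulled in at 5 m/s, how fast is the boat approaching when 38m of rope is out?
95√21/84 ≈ 5.183 m/s

rope² = x² + 10²
x = √(38² - 10²) = 8√21
dx/dt = (rope/x) · d(rope)/dt = (38/(8√21)) · (-5) = -95√21/84 m/s
The boat approaches at 95√21/84 ≈ 5.183 m/s.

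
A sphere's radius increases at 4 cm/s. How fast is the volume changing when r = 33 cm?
17424π cm³/s

V = (4/3)πr³
dV/dt = dV/dr · dr/dt = 4πr² · 4
At r = 33: dV/dt = 17424π cm³/s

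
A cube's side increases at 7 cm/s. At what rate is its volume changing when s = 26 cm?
14196 cm³/s

V = s³
dV/dt = 3s² · ds/dt = 3·26²·7 = 14196 cm³/s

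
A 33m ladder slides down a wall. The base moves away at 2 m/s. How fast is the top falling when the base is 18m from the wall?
12√85/85 ≈ 1.302 m/s

x² + y² = 33²
2x·dx/dt + 2y·dy/dt = 0
dy/dt = -x/y · dx/dt = -18/(3√85) · 2 = -12√85/85 m/s
The top is descending at 12√85/85 ≈ 1.302 m/s.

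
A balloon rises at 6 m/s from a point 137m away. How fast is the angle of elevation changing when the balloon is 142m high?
0.021113 rad/s

tan(θ) = y/137
sec²(θ) · dθ/dt = (1/137) · dy/dt
dθ/dt = cos²(θ)/137 · 6 = 137/(137² + 142²) · 6
dθ/dt = 0.021113 rad/s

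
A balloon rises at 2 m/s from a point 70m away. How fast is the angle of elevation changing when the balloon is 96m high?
0.009918 rad/s

tan(θ) = y/70
sec²(θ) · dθ/dt = (1/70) · dy/dt
dθ/dt = cos²(θ)/70 · 2 = 70/(70² + 96²) · 2
dθ/dt = 0.009918 rad/s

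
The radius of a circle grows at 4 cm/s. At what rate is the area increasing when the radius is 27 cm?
216π cm²/s

A = πr²
dA/dt = 2πr · dr/dt = 2π(27)(4) = 216π cm²/s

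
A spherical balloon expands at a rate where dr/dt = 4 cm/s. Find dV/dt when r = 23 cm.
8464π cm³/s

V = (4/3)πr³
dV/dt = dV/dr · dr/dt = 4πr² · 4
At r = 23: dV/dt = 8464π cm³/s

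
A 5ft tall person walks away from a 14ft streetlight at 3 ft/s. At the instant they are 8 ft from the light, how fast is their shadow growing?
5/3 ft/s

By similar triangles: 14/(x+s) = 5/s
Solving: s = 5x/9
ds/dt = 5/9 · dx/dt = 5/9 · 3 = 5/3 ft/s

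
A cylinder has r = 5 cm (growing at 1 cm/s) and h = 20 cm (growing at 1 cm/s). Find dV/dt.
225π cm³/s

V = πr²h
dV/dt = 2πrh·dr/dt + πr²·dh/dt
= 2π(5)(20)(1) + π(5)²(1)
= 225π cm³/s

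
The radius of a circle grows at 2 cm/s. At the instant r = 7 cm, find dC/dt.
4π cm/s

C = 2πr
dC/dt = 2π · dr/dt = 2π · 2 = 4π cm/s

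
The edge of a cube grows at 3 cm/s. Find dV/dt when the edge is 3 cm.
81 cm³/s

V = s³
dV/dt = 3s² · ds/dt = 3·3²·3 = 81 cm³/s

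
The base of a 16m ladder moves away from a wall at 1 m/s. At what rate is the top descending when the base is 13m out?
13√87/87 ≈ 1.394 m/s

x² + y² = 16²
2x·dx/dt + 2y·dy/dt = 0
dy/dt = -x/y · dx/dt = -13/√87 · 1 = -13√87/87 m/s
The top is descending at 13√87/87 ≈ 1.394 m/s.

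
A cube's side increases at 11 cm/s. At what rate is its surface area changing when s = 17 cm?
2244 cm²/s

A = 6s²
dA/dt = 12s · ds/dt = 12·17·11 = 2244 cm²/s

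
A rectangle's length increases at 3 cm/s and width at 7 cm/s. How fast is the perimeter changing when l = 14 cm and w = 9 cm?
20 cm/s

P = 2(l + w)
dP/dt = 2(dl/dt + dw/dt) = 2(3 + 7) = 20 cm/s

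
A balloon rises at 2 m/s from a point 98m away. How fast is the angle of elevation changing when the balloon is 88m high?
0.011298 rad/s

tan(θ) = y/98
sec²(θ) · dθ/dt = (1/98) · dy/dt
dθ/dt = cos²(θ)/98 · 2 = 98/(98² + 88²) · 2
dθ/dt = 0.011298 rad/s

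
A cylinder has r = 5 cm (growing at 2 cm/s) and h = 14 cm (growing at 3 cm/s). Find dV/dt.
355π cm³/s

V = πr²h
dV/dt = 2πrh·dr/dt + πr²·dh/dt
= 2π(5)(14)(2) + π(5)²(3)
= 355π cm³/s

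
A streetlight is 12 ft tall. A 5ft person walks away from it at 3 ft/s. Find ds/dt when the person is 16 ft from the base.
15/7 ft/s

By similar triangles: 12/(x+s) = 5/s
Solving: s = 5x/7
ds/dt = 5/7 · dx/dt = 5/7 · 3 = 15/7 ft/s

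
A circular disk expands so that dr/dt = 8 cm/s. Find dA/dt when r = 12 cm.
192π cm²/s

A = πr²
dA/dt = 2πr · dr/dt = 2π(12)(8) = 192π cm²/s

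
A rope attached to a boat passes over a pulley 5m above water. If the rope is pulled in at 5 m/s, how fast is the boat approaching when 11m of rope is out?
55√6/24 ≈ 5.613 m/s

rope² = x² + 5²
x = √(11² - 5²) = 4√6
dx/dt = (rope/x) · d(rope)/dt = (11/(4√6)) · (-5) = -55√6/24 m/s
The boat approaches at 55√6/24 ≈ 5.613 m/s.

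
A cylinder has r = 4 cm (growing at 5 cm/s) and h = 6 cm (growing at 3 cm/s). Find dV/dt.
288π cm³/s

V = πr²h
dV/dt = 2πrh·dr/dt + πr²·dh/dt
= 2π(4)(6)(5) + π(4)²(3)
= 288π cm³/s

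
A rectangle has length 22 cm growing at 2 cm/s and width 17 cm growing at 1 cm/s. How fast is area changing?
56 cm²/s

A = lw
dA/dt = w·dl/dt + l·dw/dt = 17·2 + 22·1 = 56 cm²/s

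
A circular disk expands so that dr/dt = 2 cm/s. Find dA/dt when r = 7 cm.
28π cm²/s

A = πr²
dA/dt = 2πr · dr/dt = 2π(7)(2) = 28π cm²/s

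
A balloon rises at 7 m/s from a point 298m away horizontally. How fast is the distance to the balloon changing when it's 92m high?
322√24317/24317 ≈ 2.065 m/s

z² = 298² + y²
z = √(298² + 92²) = 2√24317
dz/dt = y/z · dy/dt = 92/(2√24317) · 7 = 322√24317/24317 ≈ 2.065 m/s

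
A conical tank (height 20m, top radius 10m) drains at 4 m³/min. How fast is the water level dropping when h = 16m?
1/(16π) ≈ 0.01989 m/min

r/h = 10/20, so r = (1/2)h
V = (1/3)πr²h = (1/3)π((1/2)h)²h = (1/12)πh³
dV/dh = (1/4)πh²
dh/dt = (dV/dt)/(dV/dh) = -4/((1/4)π·16²) = -1/(16π) m/min
The level is dropping at 1/(16π) ≈ 0.01989 m/min.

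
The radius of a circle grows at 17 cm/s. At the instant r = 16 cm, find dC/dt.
34π cm/s

C = 2πr
dC/dt = 2π · dr/dt = 2π · 17 = 34π cm/s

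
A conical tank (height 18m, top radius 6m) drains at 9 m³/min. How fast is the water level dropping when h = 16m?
81/(256π) ≈ 0.1007 m/min

r/h = 6/18, so r = (1/3)h
V = (1/3)πr²h = (1/3)π((1/3)h)²h = (1/27)πh³
dV/dh = (1/9)πh²
dh/dt = (dV/dt)/(dV/dh) = -9/((1/9)π·16²) = -81/(256π) m/min
The level is dropping at 81/(256π) ≈ 0.1007 m/min.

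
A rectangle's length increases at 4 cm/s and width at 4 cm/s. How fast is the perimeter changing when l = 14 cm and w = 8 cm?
16 cm/s

P = 2(l + w)
dP/dt = 2(dl/dt + dw/dt) = 2(4 + 4) = 16 cm/s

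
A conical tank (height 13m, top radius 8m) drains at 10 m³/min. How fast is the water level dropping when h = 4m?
845/(512π) ≈ 0.5253 m/min

r/h = 8/13, so r = (8/13)h
V = (1/3)πr²h = (1/3)π((8/13)h)²h = (64/507)πh³
dV/dh = (64/169)πh²
dh/dt = (dV/dt)/(dV/dh) = -10/((64/169)π·4²) = -845/(512π) m/min
The level is dropping at 845/(512π) ≈ 0.5253 m/min.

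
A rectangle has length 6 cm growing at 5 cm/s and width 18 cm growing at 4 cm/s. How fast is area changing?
114 cm²/s

A = lw
dA/dt = w·dl/dt + l·dw/dt = 18·5 + 6·4 = 114 cm²/s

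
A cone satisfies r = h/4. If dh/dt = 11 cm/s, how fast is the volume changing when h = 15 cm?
2475π/16 cm³/s

V = (1/3)π(h/4)²h = πh³/48
dV/dt = πh²/16 · 11
At h = 15: dV/dt = 2475π/16 cm³/s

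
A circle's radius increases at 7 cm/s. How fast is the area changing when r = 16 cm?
224π cm²/s

A = πr²
dA/dt = 2πr · dr/dt = 2π(16)(7) = 224π cm²/s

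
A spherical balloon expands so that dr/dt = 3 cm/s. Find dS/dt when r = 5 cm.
120π cm²/s

S = 4πr²
dS/dt = dS/dr · dr/dt = 8πr · 3
At r = 5: dS/dt = 120π cm²/s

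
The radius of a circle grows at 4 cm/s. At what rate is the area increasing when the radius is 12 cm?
96π cm²/s

A = πr²
dA/dt = 2πr · dr/dt = 2π(12)(4) = 96π cm²/s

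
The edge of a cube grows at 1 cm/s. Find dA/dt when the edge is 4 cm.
48 cm²/s

A = 6s²
dA/dt = 12s · ds/dt = 12·4·1 = 48 cm²/s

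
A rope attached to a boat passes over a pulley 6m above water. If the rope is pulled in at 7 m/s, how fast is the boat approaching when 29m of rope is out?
29√805/115 ≈ 7.155 m/s

rope² = x² + 6²
x = √(29² - 6²) = √805
dx/dt = (rope/x) · d(rope)/dt = (29/√805) · (-7) = -29√805/115 m/s
The boat approaches at 29√805/115 ≈ 7.155 m/s.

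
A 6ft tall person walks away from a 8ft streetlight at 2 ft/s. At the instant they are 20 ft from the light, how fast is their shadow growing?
6 ft/s

By similar triangles: 8/(x+s) = 6/s
Solving: s = 6x/2
ds/dt = 6/2 · dx/dt = 3 · 2 = 6 ft/s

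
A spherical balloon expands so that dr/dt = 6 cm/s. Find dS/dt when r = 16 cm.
768π cm²/s

S = 4πr²
dS/dt = dS/dr · dr/dt = 8πr · 6
At r = 16: dS/dt = 768π cm²/s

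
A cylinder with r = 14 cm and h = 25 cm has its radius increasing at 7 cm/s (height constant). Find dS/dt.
742π cm²/s

S = 2πrh + 2πr² (lateral + bases)
dS/dt = (2πh + 4πr)·dr/dt = (2π·25 + 4π·14)·7
= 742π cm²/s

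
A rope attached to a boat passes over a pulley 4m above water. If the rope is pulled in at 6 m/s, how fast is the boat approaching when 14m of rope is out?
14√5/5 ≈ 6.261 m/s

rope² = x² + 4²
x = √(14² - 4²) = 6√5
dx/dt = (rope/x) · d(rope)/dt = (14/(6√5)) · (-6) = -14√5/5 m/s
The boat approaches at 14√5/5 ≈ 6.261 m/s.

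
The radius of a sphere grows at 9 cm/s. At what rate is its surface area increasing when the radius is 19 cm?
1368π cm²/s

S = 4πr²
dS/dt = dS/dr · dr/dt = 8πr · 9
At r = 19: dS/dt = 1368π cm²/s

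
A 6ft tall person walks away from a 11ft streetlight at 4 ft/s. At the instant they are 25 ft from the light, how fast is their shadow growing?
24/5 ft/s

By similar triangles: 11/(x+s) = 6/s
Solving: s = 6x/5
ds/dt = 6/5 · dx/dt = 6/5 · 4 = 24/5 ft/s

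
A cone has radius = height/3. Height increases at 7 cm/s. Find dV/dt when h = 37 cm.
9583π/9 cm³/s

V = (1/3)π(h/3)²h = πh³/27
dV/dt = πh²/9 · 7
At h = 37: dV/dt = 9583π/9 cm³/s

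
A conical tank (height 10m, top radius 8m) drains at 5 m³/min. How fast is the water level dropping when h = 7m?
125/(784π) ≈ 0.05075 m/min

r/h = 8/10, so r = (4/5)h
V = (1/3)πr²h = (1/3)π((4/5)h)²h = (16/75)πh³
dV/dh = (16/25)πh²
dh/dt = (dV/dt)/(dV/dh) = -5/((16/25)π·7²) = -125/(784π) m/min
The level is dropping at 125/(784π) ≈ 0.05075 m/min.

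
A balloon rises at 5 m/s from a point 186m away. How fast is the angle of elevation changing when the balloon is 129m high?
0.018151 rad/s

tan(θ) = y/186
sec²(θ) · dθ/dt = (1/186) · dy/dt
dθ/dt = cos²(θ)/186 · 5 = 186/(186² + 129²) · 5
dθ/dt = 0.018151 rad/s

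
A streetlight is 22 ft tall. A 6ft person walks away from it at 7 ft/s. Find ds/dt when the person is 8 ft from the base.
21/8 ft/s

By similar triangles: 22/(x+s) = 6/s
Solving: s = 6x/16
ds/dt = 6/16 · dx/dt = 3/8 · 7 = 21/8 ft/s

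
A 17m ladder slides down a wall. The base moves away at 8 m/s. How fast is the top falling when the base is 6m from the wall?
48√253/253 ≈ 3.018 m/s

x² + y² = 17²
2x·dx/dt + 2y·dy/dt = 0
dy/dt = -x/y · dx/dt = -6/√253 · 8 = -48√253/253 m/s
The top is descending at 48√253/253 ≈ 3.018 m/s.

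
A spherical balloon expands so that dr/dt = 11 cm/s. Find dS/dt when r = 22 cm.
1936π cm²/s

S = 4πr²
dS/dt = dS/dr · dr/dt = 8πr · 11
At r = 22: dS/dt = 1936π cm²/s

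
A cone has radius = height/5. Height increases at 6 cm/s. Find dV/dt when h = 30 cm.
216π cm³/s

V = (1/3)π(h/5)²h = πh³/75
dV/dt = πh²/25 · 6
At h = 30: dV/dt = 216π cm³/s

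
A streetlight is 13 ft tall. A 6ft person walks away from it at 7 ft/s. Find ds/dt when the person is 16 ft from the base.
6 ft/s

By similar triangles: 13/(x+s) = 6/s
Solving: s = 6x/7
ds/dt = 6/7 · dx/dt = 6/7 · 7 = 6 ft/s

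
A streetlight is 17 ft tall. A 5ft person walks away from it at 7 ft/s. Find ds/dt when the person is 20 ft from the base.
35/12 ft/s

By similar triangles: 17/(x+s) = 5/s
Solving: s = 5x/12
ds/dt = 5/12 · dx/dt = 5/12 · 7 = 35/12 ft/s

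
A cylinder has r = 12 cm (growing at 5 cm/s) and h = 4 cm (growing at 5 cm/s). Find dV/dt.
1200π cm³/s

V = πr²h
dV/dt = 2πrh·dr/dt + πr²·dh/dt
= 2π(12)(4)(5) + π(12)²(5)
= 1200π cm³/s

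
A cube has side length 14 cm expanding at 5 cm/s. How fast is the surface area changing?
840 cm²/s

A = 6s²
dA/dt = 12s · ds/dt = 12·14·5 = 840 cm²/s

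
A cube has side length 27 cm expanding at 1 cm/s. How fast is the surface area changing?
324 cm²/s

A = 6s²
dA/dt = 12s · ds/dt = 12·27·1 = 324 cm²/s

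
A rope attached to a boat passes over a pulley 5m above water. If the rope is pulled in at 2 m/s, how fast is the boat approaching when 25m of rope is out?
5√6/6 ≈ 2.041 m/s

rope² = x² + 5²
x = √(25² - 5²) = 10√6
dx/dt = (rope/x) · d(rope)/dt = (25/(10√6)) · (-2) = -5√6/6 m/s
The boat approaches at 5√6/6 ≈ 2.041 m/s.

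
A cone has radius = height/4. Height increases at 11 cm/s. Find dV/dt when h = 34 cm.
3179π/4 cm³/s

V = (1/3)π(h/4)²h = πh³/48
dV/dt = πh²/16 · 11
At h = 34: dV/dt = 3179π/4 cm³/s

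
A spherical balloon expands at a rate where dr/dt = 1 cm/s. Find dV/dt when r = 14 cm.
784π cm³/s

V = (4/3)πr³
dV/dt = dV/dr · dr/dt = 4πr² · 1
At r = 14: dV/dt = 784π cm³/s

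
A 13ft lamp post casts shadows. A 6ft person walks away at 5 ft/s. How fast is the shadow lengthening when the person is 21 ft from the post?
30/7 ft/s

By similar triangles: 13/(x+s) = 6/s
Solving: s = 6x/7
ds/dt = 6/7 · dx/dt = 6/7 · 5 = 30/7 ft/s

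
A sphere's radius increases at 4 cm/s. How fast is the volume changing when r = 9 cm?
1296π cm³/s

V = (4/3)πr³
dV/dt = dV/dr · dr/dt = 4πr² · 4
At r = 9: dV/dt = 1296π cm³/s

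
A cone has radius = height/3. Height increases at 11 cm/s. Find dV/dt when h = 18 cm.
396π cm³/s

V = (1/3)π(h/3)²h = πh³/27
dV/dt = πh²/9 · 11
At h = 18: dV/dt = 396π cm³/s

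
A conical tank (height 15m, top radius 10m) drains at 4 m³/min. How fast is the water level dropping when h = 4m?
9/(16π) ≈ 0.179 m/min

r/h = 10/15, so r = (2/3)h
V = (1/3)πr²h = (1/3)π((2/3)h)²h = (4/27)πh³
dV/dh = (4/9)πh²
dh/dt = (dV/dt)/(dV/dh) = -4/((4/9)π·4²) = -9/(16π) m/min
The level is dropping at 9/(16π) ≈ 0.179 m/min.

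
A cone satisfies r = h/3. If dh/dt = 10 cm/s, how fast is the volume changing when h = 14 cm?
1960π/9 cm³/s

V = (1/3)π(h/3)²h = πh³/27
dV/dt = πh²/9 · 10
At h = 14: dV/dt = 1960π/9 cm³/s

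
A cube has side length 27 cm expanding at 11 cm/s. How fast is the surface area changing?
3564 cm²/s

A = 6s²
dA/dt = 12s · ds/dt = 12·27·11 = 3564 cm²/s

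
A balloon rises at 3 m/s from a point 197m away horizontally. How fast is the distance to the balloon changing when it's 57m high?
171√42058/42058 ≈ 0.8338 m/s

z² = 197² + y²
z = √(197² + 57²) = √42058
dz/dt = y/z · dy/dt = 57/√42058 · 3 = 171√42058/42058 ≈ 0.8338 m/s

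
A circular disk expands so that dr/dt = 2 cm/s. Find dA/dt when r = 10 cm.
40π cm²/s

A = πr²
dA/dt = 2πr · dr/dt = 2π(10)(2) = 40π cm²/s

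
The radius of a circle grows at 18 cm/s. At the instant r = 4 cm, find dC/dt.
36π cm/s

C = 2πr
dC/dt = 2π · dr/dt = 2π · 18 = 36π cm/s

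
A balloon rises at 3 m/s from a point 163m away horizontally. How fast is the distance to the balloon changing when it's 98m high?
294√36173/36173 ≈ 1.546 m/s

z² = 163² + y²
z = √(163² + 98²) = √36173
dz/dt = y/z · dy/dt = 98/√36173 · 3 = 294√36173/36173 ≈ 1.546 m/s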